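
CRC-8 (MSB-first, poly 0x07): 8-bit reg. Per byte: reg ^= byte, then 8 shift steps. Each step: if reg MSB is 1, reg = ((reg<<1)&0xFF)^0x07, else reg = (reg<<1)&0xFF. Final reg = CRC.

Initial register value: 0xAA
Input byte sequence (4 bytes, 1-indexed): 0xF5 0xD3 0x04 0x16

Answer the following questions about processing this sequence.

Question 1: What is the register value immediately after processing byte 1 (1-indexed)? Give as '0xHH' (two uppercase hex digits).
After byte 1 (0xF5): reg=0x9A

Answer: 0x9A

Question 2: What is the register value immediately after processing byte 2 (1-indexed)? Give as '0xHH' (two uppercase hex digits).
After byte 1 (0xF5): reg=0x9A
After byte 2 (0xD3): reg=0xF8

Answer: 0xF8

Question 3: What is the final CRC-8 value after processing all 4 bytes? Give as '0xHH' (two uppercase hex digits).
Answer: 0x8A

Derivation:
After byte 1 (0xF5): reg=0x9A
After byte 2 (0xD3): reg=0xF8
After byte 3 (0x04): reg=0xFA
After byte 4 (0x16): reg=0x8A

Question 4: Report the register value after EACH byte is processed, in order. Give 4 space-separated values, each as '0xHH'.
0x9A 0xF8 0xFA 0x8A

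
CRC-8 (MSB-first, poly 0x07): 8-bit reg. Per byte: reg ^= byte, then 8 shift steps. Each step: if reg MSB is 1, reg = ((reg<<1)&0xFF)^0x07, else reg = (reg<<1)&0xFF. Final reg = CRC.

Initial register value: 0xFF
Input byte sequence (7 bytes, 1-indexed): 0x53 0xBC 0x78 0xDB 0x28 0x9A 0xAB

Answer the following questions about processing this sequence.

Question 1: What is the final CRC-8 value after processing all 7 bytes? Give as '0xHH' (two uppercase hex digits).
After byte 1 (0x53): reg=0x4D
After byte 2 (0xBC): reg=0xD9
After byte 3 (0x78): reg=0x6E
After byte 4 (0xDB): reg=0x02
After byte 5 (0x28): reg=0xD6
After byte 6 (0x9A): reg=0xE3
After byte 7 (0xAB): reg=0xFF

Answer: 0xFF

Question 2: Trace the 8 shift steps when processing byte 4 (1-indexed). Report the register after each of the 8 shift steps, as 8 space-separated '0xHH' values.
Answer: 0x6D 0xDA 0xB3 0x61 0xC2 0x83 0x01 0x02

Derivation:
After byte 1 (0x53): reg=0x4D
After byte 2 (0xBC): reg=0xD9
After byte 3 (0x78): reg=0x6E
Register before byte 4: 0x6E
After XOR with byte 0xDB: 0xB5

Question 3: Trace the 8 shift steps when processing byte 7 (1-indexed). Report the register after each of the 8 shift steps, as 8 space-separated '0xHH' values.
After byte 1 (0x53): reg=0x4D
After byte 2 (0xBC): reg=0xD9
After byte 3 (0x78): reg=0x6E
After byte 4 (0xDB): reg=0x02
After byte 5 (0x28): reg=0xD6
After byte 6 (0x9A): reg=0xE3
Register before byte 7: 0xE3
After XOR with byte 0xAB: 0x48

Answer: 0x90 0x27 0x4E 0x9C 0x3F 0x7E 0xFC 0xFF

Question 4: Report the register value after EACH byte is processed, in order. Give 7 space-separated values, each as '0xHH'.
0x4D 0xD9 0x6E 0x02 0xD6 0xE3 0xFF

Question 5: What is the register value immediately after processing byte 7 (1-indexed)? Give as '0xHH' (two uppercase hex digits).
Answer: 0xFF

Derivation:
After byte 1 (0x53): reg=0x4D
After byte 2 (0xBC): reg=0xD9
After byte 3 (0x78): reg=0x6E
After byte 4 (0xDB): reg=0x02
After byte 5 (0x28): reg=0xD6
After byte 6 (0x9A): reg=0xE3
After byte 7 (0xAB): reg=0xFF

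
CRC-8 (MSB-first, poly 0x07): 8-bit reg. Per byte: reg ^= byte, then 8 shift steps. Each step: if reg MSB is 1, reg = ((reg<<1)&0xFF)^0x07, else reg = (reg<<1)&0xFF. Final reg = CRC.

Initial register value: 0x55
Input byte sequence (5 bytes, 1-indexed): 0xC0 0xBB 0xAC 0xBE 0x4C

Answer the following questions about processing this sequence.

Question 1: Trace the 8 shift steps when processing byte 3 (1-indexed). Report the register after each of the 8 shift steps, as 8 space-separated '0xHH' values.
Answer: 0x48 0x90 0x27 0x4E 0x9C 0x3F 0x7E 0xFC

Derivation:
After byte 1 (0xC0): reg=0xE2
After byte 2 (0xBB): reg=0x88
Register before byte 3: 0x88
After XOR with byte 0xAC: 0x24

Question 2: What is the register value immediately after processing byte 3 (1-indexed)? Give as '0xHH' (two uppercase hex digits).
Answer: 0xFC

Derivation:
After byte 1 (0xC0): reg=0xE2
After byte 2 (0xBB): reg=0x88
After byte 3 (0xAC): reg=0xFC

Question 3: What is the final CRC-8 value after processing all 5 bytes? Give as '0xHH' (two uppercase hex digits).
After byte 1 (0xC0): reg=0xE2
After byte 2 (0xBB): reg=0x88
After byte 3 (0xAC): reg=0xFC
After byte 4 (0xBE): reg=0xC9
After byte 5 (0x4C): reg=0x92

Answer: 0x92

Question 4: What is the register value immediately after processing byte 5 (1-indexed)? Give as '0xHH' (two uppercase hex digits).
Answer: 0x92

Derivation:
After byte 1 (0xC0): reg=0xE2
After byte 2 (0xBB): reg=0x88
After byte 3 (0xAC): reg=0xFC
After byte 4 (0xBE): reg=0xC9
After byte 5 (0x4C): reg=0x92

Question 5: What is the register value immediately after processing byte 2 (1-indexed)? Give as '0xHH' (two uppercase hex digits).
Answer: 0x88

Derivation:
After byte 1 (0xC0): reg=0xE2
After byte 2 (0xBB): reg=0x88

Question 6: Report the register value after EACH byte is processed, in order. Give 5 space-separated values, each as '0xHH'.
0xE2 0x88 0xFC 0xC9 0x92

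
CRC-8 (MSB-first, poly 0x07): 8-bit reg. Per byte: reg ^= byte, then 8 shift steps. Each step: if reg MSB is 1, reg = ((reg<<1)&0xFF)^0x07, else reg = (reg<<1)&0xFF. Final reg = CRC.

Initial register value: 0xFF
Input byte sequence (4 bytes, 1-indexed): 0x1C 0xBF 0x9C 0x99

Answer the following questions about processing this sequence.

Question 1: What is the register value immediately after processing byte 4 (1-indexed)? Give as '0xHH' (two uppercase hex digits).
Answer: 0x28

Derivation:
After byte 1 (0x1C): reg=0xA7
After byte 2 (0xBF): reg=0x48
After byte 3 (0x9C): reg=0x22
After byte 4 (0x99): reg=0x28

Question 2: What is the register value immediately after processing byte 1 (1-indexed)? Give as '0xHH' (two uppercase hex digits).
Answer: 0xA7

Derivation:
After byte 1 (0x1C): reg=0xA7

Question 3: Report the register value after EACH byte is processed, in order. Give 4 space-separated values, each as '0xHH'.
0xA7 0x48 0x22 0x28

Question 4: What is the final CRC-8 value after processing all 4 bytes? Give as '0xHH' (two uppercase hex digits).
After byte 1 (0x1C): reg=0xA7
After byte 2 (0xBF): reg=0x48
After byte 3 (0x9C): reg=0x22
After byte 4 (0x99): reg=0x28

Answer: 0x28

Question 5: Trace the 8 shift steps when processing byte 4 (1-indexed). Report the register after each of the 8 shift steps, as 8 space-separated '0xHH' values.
Answer: 0x71 0xE2 0xC3 0x81 0x05 0x0A 0x14 0x28

Derivation:
After byte 1 (0x1C): reg=0xA7
After byte 2 (0xBF): reg=0x48
After byte 3 (0x9C): reg=0x22
Register before byte 4: 0x22
After XOR with byte 0x99: 0xBB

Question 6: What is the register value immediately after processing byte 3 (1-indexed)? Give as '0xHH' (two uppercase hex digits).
Answer: 0x22

Derivation:
After byte 1 (0x1C): reg=0xA7
After byte 2 (0xBF): reg=0x48
After byte 3 (0x9C): reg=0x22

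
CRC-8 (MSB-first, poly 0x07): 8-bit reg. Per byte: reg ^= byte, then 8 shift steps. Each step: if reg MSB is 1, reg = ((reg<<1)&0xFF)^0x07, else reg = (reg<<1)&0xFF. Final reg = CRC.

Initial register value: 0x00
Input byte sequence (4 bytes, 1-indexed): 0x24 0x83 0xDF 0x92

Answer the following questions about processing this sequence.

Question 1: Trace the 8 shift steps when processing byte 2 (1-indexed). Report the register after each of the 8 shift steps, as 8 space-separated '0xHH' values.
After byte 1 (0x24): reg=0xFC
Register before byte 2: 0xFC
After XOR with byte 0x83: 0x7F

Answer: 0xFE 0xFB 0xF1 0xE5 0xCD 0x9D 0x3D 0x7A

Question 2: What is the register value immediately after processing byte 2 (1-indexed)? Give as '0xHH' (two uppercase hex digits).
Answer: 0x7A

Derivation:
After byte 1 (0x24): reg=0xFC
After byte 2 (0x83): reg=0x7A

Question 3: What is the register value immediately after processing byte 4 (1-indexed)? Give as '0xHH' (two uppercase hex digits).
After byte 1 (0x24): reg=0xFC
After byte 2 (0x83): reg=0x7A
After byte 3 (0xDF): reg=0x72
After byte 4 (0x92): reg=0xAE

Answer: 0xAE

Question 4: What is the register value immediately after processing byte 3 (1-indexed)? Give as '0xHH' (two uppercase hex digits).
After byte 1 (0x24): reg=0xFC
After byte 2 (0x83): reg=0x7A
After byte 3 (0xDF): reg=0x72

Answer: 0x72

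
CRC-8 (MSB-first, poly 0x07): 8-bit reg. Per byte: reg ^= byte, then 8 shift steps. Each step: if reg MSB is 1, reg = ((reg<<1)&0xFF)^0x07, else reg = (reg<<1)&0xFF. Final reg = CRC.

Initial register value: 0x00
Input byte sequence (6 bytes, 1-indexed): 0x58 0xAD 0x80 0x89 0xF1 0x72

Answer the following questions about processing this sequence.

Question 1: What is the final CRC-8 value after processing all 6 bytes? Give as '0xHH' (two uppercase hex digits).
After byte 1 (0x58): reg=0x8F
After byte 2 (0xAD): reg=0xEE
After byte 3 (0x80): reg=0x0D
After byte 4 (0x89): reg=0x95
After byte 5 (0xF1): reg=0x3B
After byte 6 (0x72): reg=0xF8

Answer: 0xF8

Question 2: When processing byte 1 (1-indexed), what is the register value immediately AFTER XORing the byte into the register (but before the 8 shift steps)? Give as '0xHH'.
Register before byte 1: 0x00
Byte 1: 0x58
0x00 XOR 0x58 = 0x58

Answer: 0x58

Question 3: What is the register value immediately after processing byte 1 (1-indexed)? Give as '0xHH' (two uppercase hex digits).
Answer: 0x8F

Derivation:
After byte 1 (0x58): reg=0x8F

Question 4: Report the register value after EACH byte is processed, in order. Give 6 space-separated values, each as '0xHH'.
0x8F 0xEE 0x0D 0x95 0x3B 0xF8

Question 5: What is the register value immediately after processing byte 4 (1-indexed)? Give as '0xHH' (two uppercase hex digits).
After byte 1 (0x58): reg=0x8F
After byte 2 (0xAD): reg=0xEE
After byte 3 (0x80): reg=0x0D
After byte 4 (0x89): reg=0x95

Answer: 0x95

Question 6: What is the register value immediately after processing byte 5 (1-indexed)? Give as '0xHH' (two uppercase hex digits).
After byte 1 (0x58): reg=0x8F
After byte 2 (0xAD): reg=0xEE
After byte 3 (0x80): reg=0x0D
After byte 4 (0x89): reg=0x95
After byte 5 (0xF1): reg=0x3B

Answer: 0x3B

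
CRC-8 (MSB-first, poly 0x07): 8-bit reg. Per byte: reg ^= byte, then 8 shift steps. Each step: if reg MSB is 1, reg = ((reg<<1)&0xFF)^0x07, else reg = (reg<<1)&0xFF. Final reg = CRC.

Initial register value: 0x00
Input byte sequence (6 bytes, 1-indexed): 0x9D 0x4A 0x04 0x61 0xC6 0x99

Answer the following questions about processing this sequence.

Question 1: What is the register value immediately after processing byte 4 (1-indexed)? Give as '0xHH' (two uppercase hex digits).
Answer: 0xDD

Derivation:
After byte 1 (0x9D): reg=0xDA
After byte 2 (0x4A): reg=0xF9
After byte 3 (0x04): reg=0xFD
After byte 4 (0x61): reg=0xDD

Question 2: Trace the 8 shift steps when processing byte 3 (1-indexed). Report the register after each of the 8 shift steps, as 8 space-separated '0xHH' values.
After byte 1 (0x9D): reg=0xDA
After byte 2 (0x4A): reg=0xF9
Register before byte 3: 0xF9
After XOR with byte 0x04: 0xFD

Answer: 0xFD 0xFD 0xFD 0xFD 0xFD 0xFD 0xFD 0xFD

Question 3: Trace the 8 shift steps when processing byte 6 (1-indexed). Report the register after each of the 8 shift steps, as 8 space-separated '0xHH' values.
After byte 1 (0x9D): reg=0xDA
After byte 2 (0x4A): reg=0xF9
After byte 3 (0x04): reg=0xFD
After byte 4 (0x61): reg=0xDD
After byte 5 (0xC6): reg=0x41
Register before byte 6: 0x41
After XOR with byte 0x99: 0xD8

Answer: 0xB7 0x69 0xD2 0xA3 0x41 0x82 0x03 0x06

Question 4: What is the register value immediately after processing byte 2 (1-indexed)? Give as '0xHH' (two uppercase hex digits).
After byte 1 (0x9D): reg=0xDA
After byte 2 (0x4A): reg=0xF9

Answer: 0xF9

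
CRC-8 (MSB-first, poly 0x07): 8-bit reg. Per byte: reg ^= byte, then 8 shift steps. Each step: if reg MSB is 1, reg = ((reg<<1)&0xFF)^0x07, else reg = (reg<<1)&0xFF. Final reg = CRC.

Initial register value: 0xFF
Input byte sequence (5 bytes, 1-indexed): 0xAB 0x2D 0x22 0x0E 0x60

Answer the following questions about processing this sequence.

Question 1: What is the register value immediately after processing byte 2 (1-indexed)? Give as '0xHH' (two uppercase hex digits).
Answer: 0x9B

Derivation:
After byte 1 (0xAB): reg=0xAB
After byte 2 (0x2D): reg=0x9B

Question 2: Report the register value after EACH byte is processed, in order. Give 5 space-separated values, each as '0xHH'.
0xAB 0x9B 0x26 0xD8 0x21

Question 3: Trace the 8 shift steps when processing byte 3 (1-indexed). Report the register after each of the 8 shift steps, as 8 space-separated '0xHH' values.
After byte 1 (0xAB): reg=0xAB
After byte 2 (0x2D): reg=0x9B
Register before byte 3: 0x9B
After XOR with byte 0x22: 0xB9

Answer: 0x75 0xEA 0xD3 0xA1 0x45 0x8A 0x13 0x26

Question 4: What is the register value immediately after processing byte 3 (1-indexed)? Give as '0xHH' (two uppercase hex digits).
After byte 1 (0xAB): reg=0xAB
After byte 2 (0x2D): reg=0x9B
After byte 3 (0x22): reg=0x26

Answer: 0x26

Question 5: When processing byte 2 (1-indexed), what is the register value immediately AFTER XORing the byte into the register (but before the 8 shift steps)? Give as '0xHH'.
Answer: 0x86

Derivation:
Register before byte 2: 0xAB
Byte 2: 0x2D
0xAB XOR 0x2D = 0x86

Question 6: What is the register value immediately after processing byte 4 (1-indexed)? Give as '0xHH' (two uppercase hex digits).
Answer: 0xD8

Derivation:
After byte 1 (0xAB): reg=0xAB
After byte 2 (0x2D): reg=0x9B
After byte 3 (0x22): reg=0x26
After byte 4 (0x0E): reg=0xD8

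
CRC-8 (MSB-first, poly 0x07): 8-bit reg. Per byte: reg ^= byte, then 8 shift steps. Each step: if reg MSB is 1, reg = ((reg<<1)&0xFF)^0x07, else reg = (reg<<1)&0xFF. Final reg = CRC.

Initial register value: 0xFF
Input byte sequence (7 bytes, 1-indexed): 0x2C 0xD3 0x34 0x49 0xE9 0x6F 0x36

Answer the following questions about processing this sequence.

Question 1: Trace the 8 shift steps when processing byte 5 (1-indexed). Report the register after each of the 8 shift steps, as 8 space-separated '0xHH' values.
After byte 1 (0x2C): reg=0x37
After byte 2 (0xD3): reg=0xB2
After byte 3 (0x34): reg=0x9B
After byte 4 (0x49): reg=0x30
Register before byte 5: 0x30
After XOR with byte 0xE9: 0xD9

Answer: 0xB5 0x6D 0xDA 0xB3 0x61 0xC2 0x83 0x01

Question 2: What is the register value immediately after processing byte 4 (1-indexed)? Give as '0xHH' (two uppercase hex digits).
Answer: 0x30

Derivation:
After byte 1 (0x2C): reg=0x37
After byte 2 (0xD3): reg=0xB2
After byte 3 (0x34): reg=0x9B
After byte 4 (0x49): reg=0x30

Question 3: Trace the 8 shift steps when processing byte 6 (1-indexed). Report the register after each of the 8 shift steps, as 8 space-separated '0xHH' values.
After byte 1 (0x2C): reg=0x37
After byte 2 (0xD3): reg=0xB2
After byte 3 (0x34): reg=0x9B
After byte 4 (0x49): reg=0x30
After byte 5 (0xE9): reg=0x01
Register before byte 6: 0x01
After XOR with byte 0x6F: 0x6E

Answer: 0xDC 0xBF 0x79 0xF2 0xE3 0xC1 0x85 0x0D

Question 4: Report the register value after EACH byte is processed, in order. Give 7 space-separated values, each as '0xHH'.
0x37 0xB2 0x9B 0x30 0x01 0x0D 0xA1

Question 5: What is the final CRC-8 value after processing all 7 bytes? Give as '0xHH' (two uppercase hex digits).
Answer: 0xA1

Derivation:
After byte 1 (0x2C): reg=0x37
After byte 2 (0xD3): reg=0xB2
After byte 3 (0x34): reg=0x9B
After byte 4 (0x49): reg=0x30
After byte 5 (0xE9): reg=0x01
After byte 6 (0x6F): reg=0x0D
After byte 7 (0x36): reg=0xA1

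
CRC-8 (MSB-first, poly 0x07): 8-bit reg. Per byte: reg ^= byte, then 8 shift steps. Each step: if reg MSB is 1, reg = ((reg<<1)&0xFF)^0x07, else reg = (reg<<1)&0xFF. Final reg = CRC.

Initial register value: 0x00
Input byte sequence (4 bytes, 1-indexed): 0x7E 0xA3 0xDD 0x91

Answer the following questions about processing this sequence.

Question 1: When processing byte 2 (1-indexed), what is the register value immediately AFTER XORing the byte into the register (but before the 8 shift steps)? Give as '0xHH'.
Register before byte 2: 0x7D
Byte 2: 0xA3
0x7D XOR 0xA3 = 0xDE

Answer: 0xDE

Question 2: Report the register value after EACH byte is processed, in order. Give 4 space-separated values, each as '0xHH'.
0x7D 0x14 0x71 0xAE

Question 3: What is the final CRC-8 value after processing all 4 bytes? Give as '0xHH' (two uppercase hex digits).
After byte 1 (0x7E): reg=0x7D
After byte 2 (0xA3): reg=0x14
After byte 3 (0xDD): reg=0x71
After byte 4 (0x91): reg=0xAE

Answer: 0xAE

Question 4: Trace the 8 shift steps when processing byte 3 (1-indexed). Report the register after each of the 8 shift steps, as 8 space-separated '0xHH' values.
After byte 1 (0x7E): reg=0x7D
After byte 2 (0xA3): reg=0x14
Register before byte 3: 0x14
After XOR with byte 0xDD: 0xC9

Answer: 0x95 0x2D 0x5A 0xB4 0x6F 0xDE 0xBB 0x71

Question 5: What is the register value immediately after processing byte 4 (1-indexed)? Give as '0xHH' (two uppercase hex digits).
After byte 1 (0x7E): reg=0x7D
After byte 2 (0xA3): reg=0x14
After byte 3 (0xDD): reg=0x71
After byte 4 (0x91): reg=0xAE

Answer: 0xAE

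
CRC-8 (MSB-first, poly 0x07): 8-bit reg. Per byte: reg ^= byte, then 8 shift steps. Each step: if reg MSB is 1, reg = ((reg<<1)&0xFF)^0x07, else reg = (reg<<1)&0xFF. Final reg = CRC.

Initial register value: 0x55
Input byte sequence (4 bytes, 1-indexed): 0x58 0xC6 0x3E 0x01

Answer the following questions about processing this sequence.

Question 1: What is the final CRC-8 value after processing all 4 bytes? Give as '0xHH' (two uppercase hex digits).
After byte 1 (0x58): reg=0x23
After byte 2 (0xC6): reg=0xB5
After byte 3 (0x3E): reg=0xB8
After byte 4 (0x01): reg=0x26

Answer: 0x26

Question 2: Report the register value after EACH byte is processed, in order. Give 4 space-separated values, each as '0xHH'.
0x23 0xB5 0xB8 0x26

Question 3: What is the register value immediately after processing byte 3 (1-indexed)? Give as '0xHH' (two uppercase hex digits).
Answer: 0xB8

Derivation:
After byte 1 (0x58): reg=0x23
After byte 2 (0xC6): reg=0xB5
After byte 3 (0x3E): reg=0xB8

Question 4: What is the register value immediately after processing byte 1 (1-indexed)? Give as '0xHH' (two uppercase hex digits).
Answer: 0x23

Derivation:
After byte 1 (0x58): reg=0x23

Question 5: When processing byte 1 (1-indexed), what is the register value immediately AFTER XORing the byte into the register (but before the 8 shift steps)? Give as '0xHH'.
Register before byte 1: 0x55
Byte 1: 0x58
0x55 XOR 0x58 = 0x0D

Answer: 0x0D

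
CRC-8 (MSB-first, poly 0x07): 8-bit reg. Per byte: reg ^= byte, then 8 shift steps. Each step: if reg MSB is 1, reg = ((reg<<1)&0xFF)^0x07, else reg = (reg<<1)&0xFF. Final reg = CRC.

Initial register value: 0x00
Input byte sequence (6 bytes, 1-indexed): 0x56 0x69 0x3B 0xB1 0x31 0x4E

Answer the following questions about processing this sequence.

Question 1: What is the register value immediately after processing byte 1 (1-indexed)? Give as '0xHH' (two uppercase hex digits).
After byte 1 (0x56): reg=0xA5

Answer: 0xA5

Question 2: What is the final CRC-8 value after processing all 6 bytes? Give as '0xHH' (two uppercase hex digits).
Answer: 0x6A

Derivation:
After byte 1 (0x56): reg=0xA5
After byte 2 (0x69): reg=0x6A
After byte 3 (0x3B): reg=0xB0
After byte 4 (0xB1): reg=0x07
After byte 5 (0x31): reg=0x82
After byte 6 (0x4E): reg=0x6A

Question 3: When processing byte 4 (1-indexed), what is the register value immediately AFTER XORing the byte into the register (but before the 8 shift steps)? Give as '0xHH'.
Answer: 0x01

Derivation:
Register before byte 4: 0xB0
Byte 4: 0xB1
0xB0 XOR 0xB1 = 0x01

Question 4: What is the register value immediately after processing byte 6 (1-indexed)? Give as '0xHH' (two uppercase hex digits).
Answer: 0x6A

Derivation:
After byte 1 (0x56): reg=0xA5
After byte 2 (0x69): reg=0x6A
After byte 3 (0x3B): reg=0xB0
After byte 4 (0xB1): reg=0x07
After byte 5 (0x31): reg=0x82
After byte 6 (0x4E): reg=0x6A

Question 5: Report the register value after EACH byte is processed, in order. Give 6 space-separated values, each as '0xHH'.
0xA5 0x6A 0xB0 0x07 0x82 0x6A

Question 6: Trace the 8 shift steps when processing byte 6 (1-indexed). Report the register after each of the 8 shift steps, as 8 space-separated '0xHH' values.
Answer: 0x9F 0x39 0x72 0xE4 0xCF 0x99 0x35 0x6A

Derivation:
After byte 1 (0x56): reg=0xA5
After byte 2 (0x69): reg=0x6A
After byte 3 (0x3B): reg=0xB0
After byte 4 (0xB1): reg=0x07
After byte 5 (0x31): reg=0x82
Register before byte 6: 0x82
After XOR with byte 0x4E: 0xCC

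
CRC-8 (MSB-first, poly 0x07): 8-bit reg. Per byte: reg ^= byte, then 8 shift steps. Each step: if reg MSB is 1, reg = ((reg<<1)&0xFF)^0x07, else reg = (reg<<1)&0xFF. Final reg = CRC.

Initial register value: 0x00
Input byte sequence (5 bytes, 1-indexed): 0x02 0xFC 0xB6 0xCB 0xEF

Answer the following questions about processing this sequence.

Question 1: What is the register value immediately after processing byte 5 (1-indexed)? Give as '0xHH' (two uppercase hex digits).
After byte 1 (0x02): reg=0x0E
After byte 2 (0xFC): reg=0xD0
After byte 3 (0xB6): reg=0x35
After byte 4 (0xCB): reg=0xF4
After byte 5 (0xEF): reg=0x41

Answer: 0x41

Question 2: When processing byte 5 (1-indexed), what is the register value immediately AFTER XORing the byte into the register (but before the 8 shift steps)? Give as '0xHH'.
Answer: 0x1B

Derivation:
Register before byte 5: 0xF4
Byte 5: 0xEF
0xF4 XOR 0xEF = 0x1B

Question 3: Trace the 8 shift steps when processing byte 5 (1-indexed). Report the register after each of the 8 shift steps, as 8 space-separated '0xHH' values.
After byte 1 (0x02): reg=0x0E
After byte 2 (0xFC): reg=0xD0
After byte 3 (0xB6): reg=0x35
After byte 4 (0xCB): reg=0xF4
Register before byte 5: 0xF4
After XOR with byte 0xEF: 0x1B

Answer: 0x36 0x6C 0xD8 0xB7 0x69 0xD2 0xA3 0x41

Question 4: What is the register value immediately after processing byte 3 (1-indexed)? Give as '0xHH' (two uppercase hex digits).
Answer: 0x35

Derivation:
After byte 1 (0x02): reg=0x0E
After byte 2 (0xFC): reg=0xD0
After byte 3 (0xB6): reg=0x35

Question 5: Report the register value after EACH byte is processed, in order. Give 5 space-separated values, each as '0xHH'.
0x0E 0xD0 0x35 0xF4 0x41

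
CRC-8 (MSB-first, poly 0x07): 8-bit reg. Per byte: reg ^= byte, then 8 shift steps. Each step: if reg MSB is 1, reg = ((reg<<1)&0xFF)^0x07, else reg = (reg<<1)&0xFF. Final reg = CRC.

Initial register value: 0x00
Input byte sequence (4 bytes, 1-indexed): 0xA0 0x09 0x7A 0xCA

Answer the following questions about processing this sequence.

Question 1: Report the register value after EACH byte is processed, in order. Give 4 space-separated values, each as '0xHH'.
0x69 0x27 0x94 0x9D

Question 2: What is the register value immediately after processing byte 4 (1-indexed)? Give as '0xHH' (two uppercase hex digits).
Answer: 0x9D

Derivation:
After byte 1 (0xA0): reg=0x69
After byte 2 (0x09): reg=0x27
After byte 3 (0x7A): reg=0x94
After byte 4 (0xCA): reg=0x9D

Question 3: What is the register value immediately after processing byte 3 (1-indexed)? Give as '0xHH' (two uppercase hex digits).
After byte 1 (0xA0): reg=0x69
After byte 2 (0x09): reg=0x27
After byte 3 (0x7A): reg=0x94

Answer: 0x94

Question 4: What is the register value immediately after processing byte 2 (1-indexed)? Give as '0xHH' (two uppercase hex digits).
Answer: 0x27

Derivation:
After byte 1 (0xA0): reg=0x69
After byte 2 (0x09): reg=0x27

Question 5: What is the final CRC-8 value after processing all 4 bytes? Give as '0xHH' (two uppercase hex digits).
After byte 1 (0xA0): reg=0x69
After byte 2 (0x09): reg=0x27
After byte 3 (0x7A): reg=0x94
After byte 4 (0xCA): reg=0x9D

Answer: 0x9D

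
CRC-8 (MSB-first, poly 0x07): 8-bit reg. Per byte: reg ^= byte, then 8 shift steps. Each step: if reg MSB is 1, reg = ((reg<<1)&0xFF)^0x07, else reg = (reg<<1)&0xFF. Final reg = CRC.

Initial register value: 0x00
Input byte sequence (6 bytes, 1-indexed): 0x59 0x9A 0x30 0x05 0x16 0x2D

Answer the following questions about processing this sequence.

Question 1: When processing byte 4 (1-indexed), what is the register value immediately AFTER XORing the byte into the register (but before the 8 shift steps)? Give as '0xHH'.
Answer: 0xE8

Derivation:
Register before byte 4: 0xED
Byte 4: 0x05
0xED XOR 0x05 = 0xE8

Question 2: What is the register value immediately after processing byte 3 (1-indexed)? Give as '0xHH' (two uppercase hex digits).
After byte 1 (0x59): reg=0x88
After byte 2 (0x9A): reg=0x7E
After byte 3 (0x30): reg=0xED

Answer: 0xED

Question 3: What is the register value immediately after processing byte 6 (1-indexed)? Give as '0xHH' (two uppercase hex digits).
After byte 1 (0x59): reg=0x88
After byte 2 (0x9A): reg=0x7E
After byte 3 (0x30): reg=0xED
After byte 4 (0x05): reg=0x96
After byte 5 (0x16): reg=0x89
After byte 6 (0x2D): reg=0x75

Answer: 0x75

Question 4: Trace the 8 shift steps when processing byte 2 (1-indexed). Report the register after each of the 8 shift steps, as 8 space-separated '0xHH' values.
After byte 1 (0x59): reg=0x88
Register before byte 2: 0x88
After XOR with byte 0x9A: 0x12

Answer: 0x24 0x48 0x90 0x27 0x4E 0x9C 0x3F 0x7E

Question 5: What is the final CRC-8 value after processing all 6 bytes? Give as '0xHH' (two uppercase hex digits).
After byte 1 (0x59): reg=0x88
After byte 2 (0x9A): reg=0x7E
After byte 3 (0x30): reg=0xED
After byte 4 (0x05): reg=0x96
After byte 5 (0x16): reg=0x89
After byte 6 (0x2D): reg=0x75

Answer: 0x75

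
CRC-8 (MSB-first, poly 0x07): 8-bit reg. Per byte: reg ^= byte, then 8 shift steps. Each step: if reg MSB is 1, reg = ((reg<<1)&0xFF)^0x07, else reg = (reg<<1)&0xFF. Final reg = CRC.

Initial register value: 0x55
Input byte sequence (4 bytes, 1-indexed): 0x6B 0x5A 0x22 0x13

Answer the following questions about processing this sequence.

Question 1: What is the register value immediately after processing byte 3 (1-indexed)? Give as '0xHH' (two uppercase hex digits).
Answer: 0xAD

Derivation:
After byte 1 (0x6B): reg=0xBA
After byte 2 (0x5A): reg=0xAE
After byte 3 (0x22): reg=0xAD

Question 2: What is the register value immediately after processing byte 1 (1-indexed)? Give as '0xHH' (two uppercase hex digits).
After byte 1 (0x6B): reg=0xBA

Answer: 0xBA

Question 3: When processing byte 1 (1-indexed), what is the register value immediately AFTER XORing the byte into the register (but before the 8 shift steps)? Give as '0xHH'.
Answer: 0x3E

Derivation:
Register before byte 1: 0x55
Byte 1: 0x6B
0x55 XOR 0x6B = 0x3E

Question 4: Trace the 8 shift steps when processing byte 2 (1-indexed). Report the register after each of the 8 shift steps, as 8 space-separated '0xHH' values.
Answer: 0xC7 0x89 0x15 0x2A 0x54 0xA8 0x57 0xAE

Derivation:
After byte 1 (0x6B): reg=0xBA
Register before byte 2: 0xBA
After XOR with byte 0x5A: 0xE0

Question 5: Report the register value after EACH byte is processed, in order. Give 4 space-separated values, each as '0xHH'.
0xBA 0xAE 0xAD 0x33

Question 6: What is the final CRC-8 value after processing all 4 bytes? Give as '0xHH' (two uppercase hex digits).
Answer: 0x33

Derivation:
After byte 1 (0x6B): reg=0xBA
After byte 2 (0x5A): reg=0xAE
After byte 3 (0x22): reg=0xAD
After byte 4 (0x13): reg=0x33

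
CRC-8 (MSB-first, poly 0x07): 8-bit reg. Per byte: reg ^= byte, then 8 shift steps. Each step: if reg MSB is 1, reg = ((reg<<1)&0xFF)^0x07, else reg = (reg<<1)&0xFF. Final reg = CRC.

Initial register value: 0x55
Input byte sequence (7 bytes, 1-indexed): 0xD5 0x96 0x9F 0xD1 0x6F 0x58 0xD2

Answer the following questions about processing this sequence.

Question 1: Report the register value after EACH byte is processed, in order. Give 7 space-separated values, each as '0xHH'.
0x89 0x5D 0x40 0xFE 0xFE 0x7B 0x56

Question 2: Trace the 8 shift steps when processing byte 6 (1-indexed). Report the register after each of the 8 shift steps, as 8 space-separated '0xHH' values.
After byte 1 (0xD5): reg=0x89
After byte 2 (0x96): reg=0x5D
After byte 3 (0x9F): reg=0x40
After byte 4 (0xD1): reg=0xFE
After byte 5 (0x6F): reg=0xFE
Register before byte 6: 0xFE
After XOR with byte 0x58: 0xA6

Answer: 0x4B 0x96 0x2B 0x56 0xAC 0x5F 0xBE 0x7B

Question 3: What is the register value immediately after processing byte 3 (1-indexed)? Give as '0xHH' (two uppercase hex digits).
After byte 1 (0xD5): reg=0x89
After byte 2 (0x96): reg=0x5D
After byte 3 (0x9F): reg=0x40

Answer: 0x40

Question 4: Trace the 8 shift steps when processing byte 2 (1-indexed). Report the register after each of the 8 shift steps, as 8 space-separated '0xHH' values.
After byte 1 (0xD5): reg=0x89
Register before byte 2: 0x89
After XOR with byte 0x96: 0x1F

Answer: 0x3E 0x7C 0xF8 0xF7 0xE9 0xD5 0xAD 0x5D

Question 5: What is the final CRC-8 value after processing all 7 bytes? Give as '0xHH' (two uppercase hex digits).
Answer: 0x56

Derivation:
After byte 1 (0xD5): reg=0x89
After byte 2 (0x96): reg=0x5D
After byte 3 (0x9F): reg=0x40
After byte 4 (0xD1): reg=0xFE
After byte 5 (0x6F): reg=0xFE
After byte 6 (0x58): reg=0x7B
After byte 7 (0xD2): reg=0x56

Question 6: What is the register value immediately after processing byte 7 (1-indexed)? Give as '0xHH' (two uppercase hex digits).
Answer: 0x56

Derivation:
After byte 1 (0xD5): reg=0x89
After byte 2 (0x96): reg=0x5D
After byte 3 (0x9F): reg=0x40
After byte 4 (0xD1): reg=0xFE
After byte 5 (0x6F): reg=0xFE
After byte 6 (0x58): reg=0x7B
After byte 7 (0xD2): reg=0x56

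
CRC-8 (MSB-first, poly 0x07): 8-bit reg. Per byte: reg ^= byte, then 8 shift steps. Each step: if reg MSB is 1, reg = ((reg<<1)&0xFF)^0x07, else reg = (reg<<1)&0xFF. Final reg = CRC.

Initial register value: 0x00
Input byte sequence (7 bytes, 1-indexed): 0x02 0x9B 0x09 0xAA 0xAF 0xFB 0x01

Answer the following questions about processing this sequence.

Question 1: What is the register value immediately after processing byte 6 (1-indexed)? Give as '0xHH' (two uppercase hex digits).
After byte 1 (0x02): reg=0x0E
After byte 2 (0x9B): reg=0xE2
After byte 3 (0x09): reg=0x9F
After byte 4 (0xAA): reg=0x8B
After byte 5 (0xAF): reg=0xFC
After byte 6 (0xFB): reg=0x15

Answer: 0x15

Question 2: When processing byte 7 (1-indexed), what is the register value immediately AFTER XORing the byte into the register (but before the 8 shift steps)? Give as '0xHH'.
Register before byte 7: 0x15
Byte 7: 0x01
0x15 XOR 0x01 = 0x14

Answer: 0x14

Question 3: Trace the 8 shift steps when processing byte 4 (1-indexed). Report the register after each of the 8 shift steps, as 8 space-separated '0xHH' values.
Answer: 0x6A 0xD4 0xAF 0x59 0xB2 0x63 0xC6 0x8B

Derivation:
After byte 1 (0x02): reg=0x0E
After byte 2 (0x9B): reg=0xE2
After byte 3 (0x09): reg=0x9F
Register before byte 4: 0x9F
After XOR with byte 0xAA: 0x35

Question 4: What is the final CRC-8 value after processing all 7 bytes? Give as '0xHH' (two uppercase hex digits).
After byte 1 (0x02): reg=0x0E
After byte 2 (0x9B): reg=0xE2
After byte 3 (0x09): reg=0x9F
After byte 4 (0xAA): reg=0x8B
After byte 5 (0xAF): reg=0xFC
After byte 6 (0xFB): reg=0x15
After byte 7 (0x01): reg=0x6C

Answer: 0x6C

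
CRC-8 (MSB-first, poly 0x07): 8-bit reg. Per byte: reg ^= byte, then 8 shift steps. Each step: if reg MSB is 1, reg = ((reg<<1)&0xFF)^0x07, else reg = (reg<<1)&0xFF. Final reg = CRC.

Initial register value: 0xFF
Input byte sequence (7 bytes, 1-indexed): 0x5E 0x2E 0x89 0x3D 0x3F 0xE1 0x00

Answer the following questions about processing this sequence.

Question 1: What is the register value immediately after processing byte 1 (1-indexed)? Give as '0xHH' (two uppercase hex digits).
Answer: 0x6E

Derivation:
After byte 1 (0x5E): reg=0x6E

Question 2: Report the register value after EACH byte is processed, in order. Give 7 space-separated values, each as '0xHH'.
0x6E 0xC7 0xED 0x3E 0x07 0xBC 0x3D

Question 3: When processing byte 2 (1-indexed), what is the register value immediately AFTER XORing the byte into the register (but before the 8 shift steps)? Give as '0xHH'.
Answer: 0x40

Derivation:
Register before byte 2: 0x6E
Byte 2: 0x2E
0x6E XOR 0x2E = 0x40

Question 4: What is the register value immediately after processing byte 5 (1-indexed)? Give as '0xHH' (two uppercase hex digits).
After byte 1 (0x5E): reg=0x6E
After byte 2 (0x2E): reg=0xC7
After byte 3 (0x89): reg=0xED
After byte 4 (0x3D): reg=0x3E
After byte 5 (0x3F): reg=0x07

Answer: 0x07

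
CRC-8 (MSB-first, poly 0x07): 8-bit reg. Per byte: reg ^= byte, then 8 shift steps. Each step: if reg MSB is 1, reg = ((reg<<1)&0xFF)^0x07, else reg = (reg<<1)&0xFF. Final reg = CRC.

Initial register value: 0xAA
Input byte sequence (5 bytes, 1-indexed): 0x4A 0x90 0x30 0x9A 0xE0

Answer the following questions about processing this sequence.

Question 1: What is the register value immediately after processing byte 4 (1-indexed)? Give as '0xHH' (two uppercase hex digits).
Answer: 0xFB

Derivation:
After byte 1 (0x4A): reg=0xAE
After byte 2 (0x90): reg=0xBA
After byte 3 (0x30): reg=0xBF
After byte 4 (0x9A): reg=0xFB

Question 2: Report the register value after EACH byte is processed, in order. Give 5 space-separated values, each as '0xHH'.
0xAE 0xBA 0xBF 0xFB 0x41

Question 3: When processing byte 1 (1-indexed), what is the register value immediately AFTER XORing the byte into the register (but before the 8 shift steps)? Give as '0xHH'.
Answer: 0xE0

Derivation:
Register before byte 1: 0xAA
Byte 1: 0x4A
0xAA XOR 0x4A = 0xE0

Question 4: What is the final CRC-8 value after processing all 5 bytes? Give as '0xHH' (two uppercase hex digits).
After byte 1 (0x4A): reg=0xAE
After byte 2 (0x90): reg=0xBA
After byte 3 (0x30): reg=0xBF
After byte 4 (0x9A): reg=0xFB
After byte 5 (0xE0): reg=0x41

Answer: 0x41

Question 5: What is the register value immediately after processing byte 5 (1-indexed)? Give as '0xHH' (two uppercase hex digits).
Answer: 0x41

Derivation:
After byte 1 (0x4A): reg=0xAE
After byte 2 (0x90): reg=0xBA
After byte 3 (0x30): reg=0xBF
After byte 4 (0x9A): reg=0xFB
After byte 5 (0xE0): reg=0x41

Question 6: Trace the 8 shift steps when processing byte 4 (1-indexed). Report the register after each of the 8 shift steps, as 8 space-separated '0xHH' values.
Answer: 0x4A 0x94 0x2F 0x5E 0xBC 0x7F 0xFE 0xFB

Derivation:
After byte 1 (0x4A): reg=0xAE
After byte 2 (0x90): reg=0xBA
After byte 3 (0x30): reg=0xBF
Register before byte 4: 0xBF
After XOR with byte 0x9A: 0x25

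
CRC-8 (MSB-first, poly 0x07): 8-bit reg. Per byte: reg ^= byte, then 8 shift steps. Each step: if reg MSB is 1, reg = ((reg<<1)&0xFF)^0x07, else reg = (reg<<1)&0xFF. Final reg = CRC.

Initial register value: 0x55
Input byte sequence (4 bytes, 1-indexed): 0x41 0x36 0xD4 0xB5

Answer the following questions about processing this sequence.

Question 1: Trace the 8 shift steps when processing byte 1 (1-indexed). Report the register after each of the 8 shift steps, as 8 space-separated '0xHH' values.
Answer: 0x28 0x50 0xA0 0x47 0x8E 0x1B 0x36 0x6C

Derivation:
Register before byte 1: 0x55
After XOR with byte 0x41: 0x14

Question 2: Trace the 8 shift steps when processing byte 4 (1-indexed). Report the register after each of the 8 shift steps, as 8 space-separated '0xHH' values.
After byte 1 (0x41): reg=0x6C
After byte 2 (0x36): reg=0x81
After byte 3 (0xD4): reg=0xAC
Register before byte 4: 0xAC
After XOR with byte 0xB5: 0x19

Answer: 0x32 0x64 0xC8 0x97 0x29 0x52 0xA4 0x4F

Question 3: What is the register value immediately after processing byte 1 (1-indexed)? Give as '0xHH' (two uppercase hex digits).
Answer: 0x6C

Derivation:
After byte 1 (0x41): reg=0x6C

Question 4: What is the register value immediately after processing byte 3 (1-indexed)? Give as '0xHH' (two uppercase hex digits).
Answer: 0xAC

Derivation:
After byte 1 (0x41): reg=0x6C
After byte 2 (0x36): reg=0x81
After byte 3 (0xD4): reg=0xAC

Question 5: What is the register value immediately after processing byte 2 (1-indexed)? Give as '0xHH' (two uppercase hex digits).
Answer: 0x81

Derivation:
After byte 1 (0x41): reg=0x6C
After byte 2 (0x36): reg=0x81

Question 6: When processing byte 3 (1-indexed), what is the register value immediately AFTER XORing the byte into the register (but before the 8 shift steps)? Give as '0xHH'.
Register before byte 3: 0x81
Byte 3: 0xD4
0x81 XOR 0xD4 = 0x55

Answer: 0x55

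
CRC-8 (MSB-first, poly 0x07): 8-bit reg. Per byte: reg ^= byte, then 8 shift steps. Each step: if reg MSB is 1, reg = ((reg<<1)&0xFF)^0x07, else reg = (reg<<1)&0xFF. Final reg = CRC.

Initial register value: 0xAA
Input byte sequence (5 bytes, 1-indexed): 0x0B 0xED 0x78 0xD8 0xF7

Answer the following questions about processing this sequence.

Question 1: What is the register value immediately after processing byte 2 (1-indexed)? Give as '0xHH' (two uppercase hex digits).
After byte 1 (0x0B): reg=0x6E
After byte 2 (0xED): reg=0x80

Answer: 0x80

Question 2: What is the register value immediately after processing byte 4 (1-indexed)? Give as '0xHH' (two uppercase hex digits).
After byte 1 (0x0B): reg=0x6E
After byte 2 (0xED): reg=0x80
After byte 3 (0x78): reg=0xE6
After byte 4 (0xD8): reg=0xBA

Answer: 0xBA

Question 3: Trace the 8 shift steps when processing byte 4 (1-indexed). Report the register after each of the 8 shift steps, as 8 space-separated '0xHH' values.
Answer: 0x7C 0xF8 0xF7 0xE9 0xD5 0xAD 0x5D 0xBA

Derivation:
After byte 1 (0x0B): reg=0x6E
After byte 2 (0xED): reg=0x80
After byte 3 (0x78): reg=0xE6
Register before byte 4: 0xE6
After XOR with byte 0xD8: 0x3E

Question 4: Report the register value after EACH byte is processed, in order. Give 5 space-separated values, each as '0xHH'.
0x6E 0x80 0xE6 0xBA 0xE4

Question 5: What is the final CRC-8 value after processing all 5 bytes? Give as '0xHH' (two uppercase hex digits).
Answer: 0xE4

Derivation:
After byte 1 (0x0B): reg=0x6E
After byte 2 (0xED): reg=0x80
After byte 3 (0x78): reg=0xE6
After byte 4 (0xD8): reg=0xBA
After byte 5 (0xF7): reg=0xE4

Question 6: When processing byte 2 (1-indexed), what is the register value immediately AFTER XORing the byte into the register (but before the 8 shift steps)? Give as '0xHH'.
Register before byte 2: 0x6E
Byte 2: 0xED
0x6E XOR 0xED = 0x83

Answer: 0x83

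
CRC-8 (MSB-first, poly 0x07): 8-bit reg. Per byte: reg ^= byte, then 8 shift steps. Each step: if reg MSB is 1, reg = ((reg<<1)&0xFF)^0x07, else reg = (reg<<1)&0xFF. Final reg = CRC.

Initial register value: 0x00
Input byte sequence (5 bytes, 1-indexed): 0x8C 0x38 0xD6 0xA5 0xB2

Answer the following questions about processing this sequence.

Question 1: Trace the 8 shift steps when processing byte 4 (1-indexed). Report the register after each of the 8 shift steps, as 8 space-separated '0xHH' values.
After byte 1 (0x8C): reg=0xAD
After byte 2 (0x38): reg=0xE2
After byte 3 (0xD6): reg=0x8C
Register before byte 4: 0x8C
After XOR with byte 0xA5: 0x29

Answer: 0x52 0xA4 0x4F 0x9E 0x3B 0x76 0xEC 0xDF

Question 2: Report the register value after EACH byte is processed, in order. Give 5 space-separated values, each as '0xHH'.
0xAD 0xE2 0x8C 0xDF 0x04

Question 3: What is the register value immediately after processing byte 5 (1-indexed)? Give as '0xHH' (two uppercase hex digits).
After byte 1 (0x8C): reg=0xAD
After byte 2 (0x38): reg=0xE2
After byte 3 (0xD6): reg=0x8C
After byte 4 (0xA5): reg=0xDF
After byte 5 (0xB2): reg=0x04

Answer: 0x04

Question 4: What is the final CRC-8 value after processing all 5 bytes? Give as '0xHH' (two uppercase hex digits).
After byte 1 (0x8C): reg=0xAD
After byte 2 (0x38): reg=0xE2
After byte 3 (0xD6): reg=0x8C
After byte 4 (0xA5): reg=0xDF
After byte 5 (0xB2): reg=0x04

Answer: 0x04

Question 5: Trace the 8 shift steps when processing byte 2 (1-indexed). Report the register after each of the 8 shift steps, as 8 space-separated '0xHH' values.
After byte 1 (0x8C): reg=0xAD
Register before byte 2: 0xAD
After XOR with byte 0x38: 0x95

Answer: 0x2D 0x5A 0xB4 0x6F 0xDE 0xBB 0x71 0xE2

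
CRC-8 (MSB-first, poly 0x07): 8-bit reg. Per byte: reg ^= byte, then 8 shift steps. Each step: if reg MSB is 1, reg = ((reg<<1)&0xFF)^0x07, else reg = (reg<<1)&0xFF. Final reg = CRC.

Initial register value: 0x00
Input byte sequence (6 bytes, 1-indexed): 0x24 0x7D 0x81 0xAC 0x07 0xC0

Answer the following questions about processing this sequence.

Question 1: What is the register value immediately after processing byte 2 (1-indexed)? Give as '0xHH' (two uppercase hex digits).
After byte 1 (0x24): reg=0xFC
After byte 2 (0x7D): reg=0x8E

Answer: 0x8E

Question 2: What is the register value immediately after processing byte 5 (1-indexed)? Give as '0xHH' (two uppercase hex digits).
After byte 1 (0x24): reg=0xFC
After byte 2 (0x7D): reg=0x8E
After byte 3 (0x81): reg=0x2D
After byte 4 (0xAC): reg=0x8E
After byte 5 (0x07): reg=0xB6

Answer: 0xB6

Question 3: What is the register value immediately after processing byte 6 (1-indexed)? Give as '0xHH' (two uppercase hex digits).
After byte 1 (0x24): reg=0xFC
After byte 2 (0x7D): reg=0x8E
After byte 3 (0x81): reg=0x2D
After byte 4 (0xAC): reg=0x8E
After byte 5 (0x07): reg=0xB6
After byte 6 (0xC0): reg=0x45

Answer: 0x45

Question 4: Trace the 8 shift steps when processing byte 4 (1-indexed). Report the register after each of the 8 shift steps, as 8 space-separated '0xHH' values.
Answer: 0x05 0x0A 0x14 0x28 0x50 0xA0 0x47 0x8E

Derivation:
After byte 1 (0x24): reg=0xFC
After byte 2 (0x7D): reg=0x8E
After byte 3 (0x81): reg=0x2D
Register before byte 4: 0x2D
After XOR with byte 0xAC: 0x81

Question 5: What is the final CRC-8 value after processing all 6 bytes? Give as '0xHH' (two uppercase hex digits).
Answer: 0x45

Derivation:
After byte 1 (0x24): reg=0xFC
After byte 2 (0x7D): reg=0x8E
After byte 3 (0x81): reg=0x2D
After byte 4 (0xAC): reg=0x8E
After byte 5 (0x07): reg=0xB6
After byte 6 (0xC0): reg=0x45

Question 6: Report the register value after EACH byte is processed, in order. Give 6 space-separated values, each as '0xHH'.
0xFC 0x8E 0x2D 0x8E 0xB6 0x45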